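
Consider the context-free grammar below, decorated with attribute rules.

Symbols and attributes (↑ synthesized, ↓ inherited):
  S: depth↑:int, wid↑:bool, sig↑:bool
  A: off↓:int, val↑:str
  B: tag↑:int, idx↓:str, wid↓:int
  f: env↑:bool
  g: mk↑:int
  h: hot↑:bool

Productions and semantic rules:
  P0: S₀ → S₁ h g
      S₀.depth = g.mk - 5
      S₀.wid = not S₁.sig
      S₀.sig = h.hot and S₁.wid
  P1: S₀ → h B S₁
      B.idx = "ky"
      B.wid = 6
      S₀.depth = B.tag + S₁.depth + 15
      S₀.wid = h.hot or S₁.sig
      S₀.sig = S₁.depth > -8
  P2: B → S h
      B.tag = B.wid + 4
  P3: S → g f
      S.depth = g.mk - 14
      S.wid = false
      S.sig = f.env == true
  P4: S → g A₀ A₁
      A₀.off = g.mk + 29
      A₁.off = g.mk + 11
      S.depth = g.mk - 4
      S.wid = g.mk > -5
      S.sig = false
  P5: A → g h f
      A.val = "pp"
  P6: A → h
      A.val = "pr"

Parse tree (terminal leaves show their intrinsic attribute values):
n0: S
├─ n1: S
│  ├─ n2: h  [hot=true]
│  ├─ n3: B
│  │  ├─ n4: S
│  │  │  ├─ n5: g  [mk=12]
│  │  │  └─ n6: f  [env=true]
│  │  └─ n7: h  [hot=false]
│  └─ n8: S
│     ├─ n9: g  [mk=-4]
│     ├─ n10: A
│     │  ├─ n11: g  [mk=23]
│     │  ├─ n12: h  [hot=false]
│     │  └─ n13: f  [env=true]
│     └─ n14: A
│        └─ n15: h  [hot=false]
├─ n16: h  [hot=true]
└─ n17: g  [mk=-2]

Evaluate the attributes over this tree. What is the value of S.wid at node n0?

true

1. n2.hot = true  [terminal]
2. n3.idx = "ky"  ["ky"]
3. n3.wid = 6  [6]
4. n5.mk = 12  [terminal]
5. n6.env = true  [terminal]
6. n4.depth = -2  [g.mk - 14]
7. n4.wid = false  [false]
8. n4.sig = true  [f.env == true]
9. n7.hot = false  [terminal]
10. n3.tag = 10  [B.wid + 4]
11. n9.mk = -4  [terminal]
12. n10.off = 25  [g.mk + 29]
13. n11.mk = 23  [terminal]
14. n12.hot = false  [terminal]
15. n13.env = true  [terminal]
16. n10.val = "pp"  ["pp"]
17. n14.off = 7  [g.mk + 11]
18. n15.hot = false  [terminal]
19. n14.val = "pr"  ["pr"]
20. n8.depth = -8  [g.mk - 4]
21. n8.wid = true  [g.mk > -5]
22. n8.sig = false  [false]
23. n1.depth = 17  [B.tag + S₁.depth + 15]
24. n1.wid = true  [h.hot or S₁.sig]
25. n1.sig = false  [S₁.depth > -8]
26. n16.hot = true  [terminal]
27. n17.mk = -2  [terminal]
28. n0.depth = -7  [g.mk - 5]
29. n0.wid = true  [not S₁.sig]
30. n0.sig = true  [h.hot and S₁.wid]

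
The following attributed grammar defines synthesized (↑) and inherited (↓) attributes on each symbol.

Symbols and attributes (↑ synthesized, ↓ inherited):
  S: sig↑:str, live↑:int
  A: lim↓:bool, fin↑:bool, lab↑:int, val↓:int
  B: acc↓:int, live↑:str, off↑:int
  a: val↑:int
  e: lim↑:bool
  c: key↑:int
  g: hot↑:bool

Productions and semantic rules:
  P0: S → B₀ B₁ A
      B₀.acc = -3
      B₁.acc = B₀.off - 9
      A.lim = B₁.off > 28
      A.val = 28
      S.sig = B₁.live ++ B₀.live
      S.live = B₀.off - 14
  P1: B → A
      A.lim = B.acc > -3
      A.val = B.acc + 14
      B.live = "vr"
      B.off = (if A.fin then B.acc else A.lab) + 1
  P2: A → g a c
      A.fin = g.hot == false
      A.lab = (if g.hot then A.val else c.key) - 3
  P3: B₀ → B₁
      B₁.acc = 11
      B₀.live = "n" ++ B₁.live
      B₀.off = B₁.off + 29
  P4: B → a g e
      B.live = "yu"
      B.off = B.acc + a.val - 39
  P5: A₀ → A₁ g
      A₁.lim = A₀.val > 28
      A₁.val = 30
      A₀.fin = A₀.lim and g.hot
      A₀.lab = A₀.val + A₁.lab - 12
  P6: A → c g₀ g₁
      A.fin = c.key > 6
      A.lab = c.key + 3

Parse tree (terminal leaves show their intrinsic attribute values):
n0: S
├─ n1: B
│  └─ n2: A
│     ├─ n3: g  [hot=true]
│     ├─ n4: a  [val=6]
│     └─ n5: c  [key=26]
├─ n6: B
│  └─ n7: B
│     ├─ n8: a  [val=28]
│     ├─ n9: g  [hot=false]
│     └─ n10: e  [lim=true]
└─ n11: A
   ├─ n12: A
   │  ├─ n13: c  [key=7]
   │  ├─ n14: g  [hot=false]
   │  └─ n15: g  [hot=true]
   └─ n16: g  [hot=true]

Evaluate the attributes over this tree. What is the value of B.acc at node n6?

0

1. n1.acc = -3  [-3]
2. n2.lim = false  [B.acc > -3]
3. n2.val = 11  [B.acc + 14]
4. n3.hot = true  [terminal]
5. n4.val = 6  [terminal]
6. n5.key = 26  [terminal]
7. n2.fin = false  [g.hot == false]
8. n2.lab = 8  [(if g.hot then A.val else c.key) - 3]
9. n1.live = "vr"  ["vr"]
10. n1.off = 9  [(if A.fin then B.acc else A.lab) + 1]
11. n6.acc = 0  [B₀.off - 9]
12. n7.acc = 11  [11]
13. n8.val = 28  [terminal]
14. n9.hot = false  [terminal]
15. n10.lim = true  [terminal]
16. n7.live = "yu"  ["yu"]
17. n7.off = 0  [B.acc + a.val - 39]
18. n6.live = "nyu"  ["n" ++ B₁.live]
19. n6.off = 29  [B₁.off + 29]
20. n11.lim = true  [B₁.off > 28]
21. n11.val = 28  [28]
22. n12.lim = false  [A₀.val > 28]
23. n12.val = 30  [30]
24. n13.key = 7  [terminal]
25. n14.hot = false  [terminal]
26. n15.hot = true  [terminal]
27. n12.fin = true  [c.key > 6]
28. n12.lab = 10  [c.key + 3]
29. n16.hot = true  [terminal]
30. n11.fin = true  [A₀.lim and g.hot]
31. n11.lab = 26  [A₀.val + A₁.lab - 12]
32. n0.sig = "nyuvr"  [B₁.live ++ B₀.live]
33. n0.live = -5  [B₀.off - 14]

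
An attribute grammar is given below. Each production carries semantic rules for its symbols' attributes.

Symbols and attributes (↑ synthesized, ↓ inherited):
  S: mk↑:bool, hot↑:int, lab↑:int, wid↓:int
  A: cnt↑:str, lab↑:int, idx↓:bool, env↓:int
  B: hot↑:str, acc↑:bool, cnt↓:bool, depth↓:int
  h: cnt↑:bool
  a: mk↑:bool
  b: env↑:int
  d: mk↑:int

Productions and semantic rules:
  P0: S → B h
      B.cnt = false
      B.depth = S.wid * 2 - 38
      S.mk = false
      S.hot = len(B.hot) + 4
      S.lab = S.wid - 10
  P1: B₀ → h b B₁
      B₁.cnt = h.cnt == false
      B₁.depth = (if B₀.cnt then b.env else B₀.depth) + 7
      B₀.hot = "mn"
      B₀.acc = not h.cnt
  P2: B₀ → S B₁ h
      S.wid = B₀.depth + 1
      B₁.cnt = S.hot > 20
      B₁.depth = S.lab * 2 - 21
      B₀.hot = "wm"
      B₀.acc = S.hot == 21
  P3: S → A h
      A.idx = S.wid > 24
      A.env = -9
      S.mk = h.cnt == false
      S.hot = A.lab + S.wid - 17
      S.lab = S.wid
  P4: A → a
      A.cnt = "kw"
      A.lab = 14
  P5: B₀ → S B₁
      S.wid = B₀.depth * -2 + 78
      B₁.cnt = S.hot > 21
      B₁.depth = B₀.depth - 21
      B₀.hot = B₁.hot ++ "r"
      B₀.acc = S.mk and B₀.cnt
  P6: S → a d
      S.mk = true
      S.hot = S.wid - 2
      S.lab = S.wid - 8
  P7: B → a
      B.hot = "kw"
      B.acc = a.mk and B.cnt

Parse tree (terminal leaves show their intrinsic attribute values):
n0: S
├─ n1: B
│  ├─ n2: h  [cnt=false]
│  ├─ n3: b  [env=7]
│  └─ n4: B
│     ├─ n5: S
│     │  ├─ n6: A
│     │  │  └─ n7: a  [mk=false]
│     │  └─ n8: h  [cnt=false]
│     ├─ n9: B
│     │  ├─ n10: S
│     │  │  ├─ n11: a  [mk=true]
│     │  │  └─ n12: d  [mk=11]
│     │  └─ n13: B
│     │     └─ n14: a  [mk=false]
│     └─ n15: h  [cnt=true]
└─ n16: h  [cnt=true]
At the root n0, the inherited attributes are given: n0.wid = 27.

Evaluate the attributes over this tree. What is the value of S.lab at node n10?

1. n0.wid = 27  [given at root]
2. n1.cnt = false  [false]
3. n1.depth = 16  [S.wid * 2 - 38]
4. n2.cnt = false  [terminal]
5. n3.env = 7  [terminal]
6. n4.cnt = true  [h.cnt == false]
7. n4.depth = 23  [(if B₀.cnt then b.env else B₀.depth) + 7]
8. n5.wid = 24  [B₀.depth + 1]
9. n6.idx = false  [S.wid > 24]
10. n6.env = -9  [-9]
11. n7.mk = false  [terminal]
12. n6.cnt = "kw"  ["kw"]
13. n6.lab = 14  [14]
14. n8.cnt = false  [terminal]
15. n5.mk = true  [h.cnt == false]
16. n5.hot = 21  [A.lab + S.wid - 17]
17. n5.lab = 24  [S.wid]
18. n9.cnt = true  [S.hot > 20]
19. n9.depth = 27  [S.lab * 2 - 21]
20. n10.wid = 24  [B₀.depth * -2 + 78]
21. n11.mk = true  [terminal]
22. n12.mk = 11  [terminal]
23. n10.mk = true  [true]
24. n10.hot = 22  [S.wid - 2]
25. n10.lab = 16  [S.wid - 8]
26. n13.cnt = true  [S.hot > 21]
27. n13.depth = 6  [B₀.depth - 21]
28. n14.mk = false  [terminal]
29. n13.hot = "kw"  ["kw"]
30. n13.acc = false  [a.mk and B.cnt]
31. n9.hot = "kwr"  [B₁.hot ++ "r"]
32. n9.acc = true  [S.mk and B₀.cnt]
33. n15.cnt = true  [terminal]
34. n4.hot = "wm"  ["wm"]
35. n4.acc = true  [S.hot == 21]
36. n1.hot = "mn"  ["mn"]
37. n1.acc = true  [not h.cnt]
38. n16.cnt = true  [terminal]
39. n0.mk = false  [false]
40. n0.hot = 6  [len(B.hot) + 4]
41. n0.lab = 17  [S.wid - 10]

16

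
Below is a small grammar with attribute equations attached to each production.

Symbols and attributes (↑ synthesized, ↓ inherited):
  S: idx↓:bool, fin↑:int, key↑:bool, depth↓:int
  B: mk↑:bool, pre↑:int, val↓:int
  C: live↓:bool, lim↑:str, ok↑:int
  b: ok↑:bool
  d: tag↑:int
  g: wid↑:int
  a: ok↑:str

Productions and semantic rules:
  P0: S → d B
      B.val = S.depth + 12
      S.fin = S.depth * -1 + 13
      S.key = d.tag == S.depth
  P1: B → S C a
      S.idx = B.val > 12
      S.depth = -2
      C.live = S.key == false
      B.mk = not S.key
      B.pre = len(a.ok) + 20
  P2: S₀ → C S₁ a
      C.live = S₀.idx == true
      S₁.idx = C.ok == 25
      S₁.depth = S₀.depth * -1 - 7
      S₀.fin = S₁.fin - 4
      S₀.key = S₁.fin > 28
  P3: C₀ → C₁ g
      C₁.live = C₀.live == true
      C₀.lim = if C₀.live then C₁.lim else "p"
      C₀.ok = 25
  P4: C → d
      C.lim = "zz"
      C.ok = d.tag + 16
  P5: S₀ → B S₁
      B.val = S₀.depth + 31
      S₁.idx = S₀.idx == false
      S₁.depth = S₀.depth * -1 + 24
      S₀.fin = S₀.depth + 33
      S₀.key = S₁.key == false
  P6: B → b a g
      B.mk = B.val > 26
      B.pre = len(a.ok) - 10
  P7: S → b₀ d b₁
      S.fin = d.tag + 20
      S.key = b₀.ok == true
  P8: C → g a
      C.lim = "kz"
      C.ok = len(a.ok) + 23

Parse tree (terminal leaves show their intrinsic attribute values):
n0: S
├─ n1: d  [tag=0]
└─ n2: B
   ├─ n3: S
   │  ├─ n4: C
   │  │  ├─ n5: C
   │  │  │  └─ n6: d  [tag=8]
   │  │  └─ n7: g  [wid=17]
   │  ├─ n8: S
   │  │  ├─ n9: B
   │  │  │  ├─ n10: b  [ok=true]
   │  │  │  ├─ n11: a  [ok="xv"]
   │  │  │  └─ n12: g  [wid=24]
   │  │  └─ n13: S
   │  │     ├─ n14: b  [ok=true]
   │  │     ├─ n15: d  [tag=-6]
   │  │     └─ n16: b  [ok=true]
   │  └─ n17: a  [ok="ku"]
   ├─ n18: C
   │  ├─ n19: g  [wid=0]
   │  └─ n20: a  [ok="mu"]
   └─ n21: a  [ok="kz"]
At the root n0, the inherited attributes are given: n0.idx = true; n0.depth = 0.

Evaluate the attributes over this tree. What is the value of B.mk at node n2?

1. n0.idx = true  [given at root]
2. n0.depth = 0  [given at root]
3. n1.tag = 0  [terminal]
4. n2.val = 12  [S.depth + 12]
5. n3.idx = false  [B.val > 12]
6. n3.depth = -2  [-2]
7. n4.live = false  [S₀.idx == true]
8. n5.live = false  [C₀.live == true]
9. n6.tag = 8  [terminal]
10. n5.lim = "zz"  ["zz"]
11. n5.ok = 24  [d.tag + 16]
12. n7.wid = 17  [terminal]
13. n4.lim = "p"  [if C₀.live then C₁.lim else "p"]
14. n4.ok = 25  [25]
15. n8.idx = true  [C.ok == 25]
16. n8.depth = -5  [S₀.depth * -1 - 7]
17. n9.val = 26  [S₀.depth + 31]
18. n10.ok = true  [terminal]
19. n11.ok = "xv"  [terminal]
20. n12.wid = 24  [terminal]
21. n9.mk = false  [B.val > 26]
22. n9.pre = -8  [len(a.ok) - 10]
23. n13.idx = false  [S₀.idx == false]
24. n13.depth = 29  [S₀.depth * -1 + 24]
25. n14.ok = true  [terminal]
26. n15.tag = -6  [terminal]
27. n16.ok = true  [terminal]
28. n13.fin = 14  [d.tag + 20]
29. n13.key = true  [b₀.ok == true]
30. n8.fin = 28  [S₀.depth + 33]
31. n8.key = false  [S₁.key == false]
32. n17.ok = "ku"  [terminal]
33. n3.fin = 24  [S₁.fin - 4]
34. n3.key = false  [S₁.fin > 28]
35. n18.live = true  [S.key == false]
36. n19.wid = 0  [terminal]
37. n20.ok = "mu"  [terminal]
38. n18.lim = "kz"  ["kz"]
39. n18.ok = 25  [len(a.ok) + 23]
40. n21.ok = "kz"  [terminal]
41. n2.mk = true  [not S.key]
42. n2.pre = 22  [len(a.ok) + 20]
43. n0.fin = 13  [S.depth * -1 + 13]
44. n0.key = true  [d.tag == S.depth]

true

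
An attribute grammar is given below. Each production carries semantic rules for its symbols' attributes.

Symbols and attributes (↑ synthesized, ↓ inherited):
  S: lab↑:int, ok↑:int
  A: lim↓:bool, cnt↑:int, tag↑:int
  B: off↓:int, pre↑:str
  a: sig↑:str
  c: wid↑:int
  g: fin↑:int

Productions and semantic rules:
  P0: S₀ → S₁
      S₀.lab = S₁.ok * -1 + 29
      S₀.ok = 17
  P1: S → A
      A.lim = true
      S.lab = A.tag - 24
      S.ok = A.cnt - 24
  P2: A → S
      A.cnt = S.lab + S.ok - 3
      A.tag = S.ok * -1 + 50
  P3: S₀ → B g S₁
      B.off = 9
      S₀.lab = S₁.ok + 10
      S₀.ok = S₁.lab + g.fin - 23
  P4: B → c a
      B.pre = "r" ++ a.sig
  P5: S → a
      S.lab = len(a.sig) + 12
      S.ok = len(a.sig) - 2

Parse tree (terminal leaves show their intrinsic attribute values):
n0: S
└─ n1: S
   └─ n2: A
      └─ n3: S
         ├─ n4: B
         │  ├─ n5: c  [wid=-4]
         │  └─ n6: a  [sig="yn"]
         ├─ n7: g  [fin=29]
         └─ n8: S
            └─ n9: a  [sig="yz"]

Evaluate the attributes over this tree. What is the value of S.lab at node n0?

1. n2.lim = true  [true]
2. n4.off = 9  [9]
3. n5.wid = -4  [terminal]
4. n6.sig = "yn"  [terminal]
5. n4.pre = "ryn"  ["r" ++ a.sig]
6. n7.fin = 29  [terminal]
7. n9.sig = "yz"  [terminal]
8. n8.lab = 14  [len(a.sig) + 12]
9. n8.ok = 0  [len(a.sig) - 2]
10. n3.lab = 10  [S₁.ok + 10]
11. n3.ok = 20  [S₁.lab + g.fin - 23]
12. n2.cnt = 27  [S.lab + S.ok - 3]
13. n2.tag = 30  [S.ok * -1 + 50]
14. n1.lab = 6  [A.tag - 24]
15. n1.ok = 3  [A.cnt - 24]
16. n0.lab = 26  [S₁.ok * -1 + 29]
17. n0.ok = 17  [17]

26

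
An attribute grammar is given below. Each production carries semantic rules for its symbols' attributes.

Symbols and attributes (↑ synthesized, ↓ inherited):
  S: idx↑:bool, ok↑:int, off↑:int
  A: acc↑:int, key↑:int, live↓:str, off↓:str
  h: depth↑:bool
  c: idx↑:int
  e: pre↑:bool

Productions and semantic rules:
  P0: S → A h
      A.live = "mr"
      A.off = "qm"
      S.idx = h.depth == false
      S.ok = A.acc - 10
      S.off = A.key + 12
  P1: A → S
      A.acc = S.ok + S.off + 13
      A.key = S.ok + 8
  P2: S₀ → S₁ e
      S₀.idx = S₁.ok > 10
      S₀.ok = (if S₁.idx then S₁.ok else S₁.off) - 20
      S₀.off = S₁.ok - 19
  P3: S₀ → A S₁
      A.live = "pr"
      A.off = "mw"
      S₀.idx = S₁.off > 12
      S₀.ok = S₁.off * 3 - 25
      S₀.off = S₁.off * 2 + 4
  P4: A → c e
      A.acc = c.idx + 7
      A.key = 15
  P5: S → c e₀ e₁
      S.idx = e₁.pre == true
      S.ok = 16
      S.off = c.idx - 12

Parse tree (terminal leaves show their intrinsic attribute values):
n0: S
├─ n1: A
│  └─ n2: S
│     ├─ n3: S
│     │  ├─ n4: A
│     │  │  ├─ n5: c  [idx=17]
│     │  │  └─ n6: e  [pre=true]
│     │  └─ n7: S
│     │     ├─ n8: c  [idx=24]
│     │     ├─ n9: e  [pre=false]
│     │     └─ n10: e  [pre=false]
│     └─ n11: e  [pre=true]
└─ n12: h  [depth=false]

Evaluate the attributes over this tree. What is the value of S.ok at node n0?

1. n1.live = "mr"  ["mr"]
2. n1.off = "qm"  ["qm"]
3. n4.live = "pr"  ["pr"]
4. n4.off = "mw"  ["mw"]
5. n5.idx = 17  [terminal]
6. n6.pre = true  [terminal]
7. n4.acc = 24  [c.idx + 7]
8. n4.key = 15  [15]
9. n8.idx = 24  [terminal]
10. n9.pre = false  [terminal]
11. n10.pre = false  [terminal]
12. n7.idx = false  [e₁.pre == true]
13. n7.ok = 16  [16]
14. n7.off = 12  [c.idx - 12]
15. n3.idx = false  [S₁.off > 12]
16. n3.ok = 11  [S₁.off * 3 - 25]
17. n3.off = 28  [S₁.off * 2 + 4]
18. n11.pre = true  [terminal]
19. n2.idx = true  [S₁.ok > 10]
20. n2.ok = 8  [(if S₁.idx then S₁.ok else S₁.off) - 20]
21. n2.off = -8  [S₁.ok - 19]
22. n1.acc = 13  [S.ok + S.off + 13]
23. n1.key = 16  [S.ok + 8]
24. n12.depth = false  [terminal]
25. n0.idx = true  [h.depth == false]
26. n0.ok = 3  [A.acc - 10]
27. n0.off = 28  [A.key + 12]

3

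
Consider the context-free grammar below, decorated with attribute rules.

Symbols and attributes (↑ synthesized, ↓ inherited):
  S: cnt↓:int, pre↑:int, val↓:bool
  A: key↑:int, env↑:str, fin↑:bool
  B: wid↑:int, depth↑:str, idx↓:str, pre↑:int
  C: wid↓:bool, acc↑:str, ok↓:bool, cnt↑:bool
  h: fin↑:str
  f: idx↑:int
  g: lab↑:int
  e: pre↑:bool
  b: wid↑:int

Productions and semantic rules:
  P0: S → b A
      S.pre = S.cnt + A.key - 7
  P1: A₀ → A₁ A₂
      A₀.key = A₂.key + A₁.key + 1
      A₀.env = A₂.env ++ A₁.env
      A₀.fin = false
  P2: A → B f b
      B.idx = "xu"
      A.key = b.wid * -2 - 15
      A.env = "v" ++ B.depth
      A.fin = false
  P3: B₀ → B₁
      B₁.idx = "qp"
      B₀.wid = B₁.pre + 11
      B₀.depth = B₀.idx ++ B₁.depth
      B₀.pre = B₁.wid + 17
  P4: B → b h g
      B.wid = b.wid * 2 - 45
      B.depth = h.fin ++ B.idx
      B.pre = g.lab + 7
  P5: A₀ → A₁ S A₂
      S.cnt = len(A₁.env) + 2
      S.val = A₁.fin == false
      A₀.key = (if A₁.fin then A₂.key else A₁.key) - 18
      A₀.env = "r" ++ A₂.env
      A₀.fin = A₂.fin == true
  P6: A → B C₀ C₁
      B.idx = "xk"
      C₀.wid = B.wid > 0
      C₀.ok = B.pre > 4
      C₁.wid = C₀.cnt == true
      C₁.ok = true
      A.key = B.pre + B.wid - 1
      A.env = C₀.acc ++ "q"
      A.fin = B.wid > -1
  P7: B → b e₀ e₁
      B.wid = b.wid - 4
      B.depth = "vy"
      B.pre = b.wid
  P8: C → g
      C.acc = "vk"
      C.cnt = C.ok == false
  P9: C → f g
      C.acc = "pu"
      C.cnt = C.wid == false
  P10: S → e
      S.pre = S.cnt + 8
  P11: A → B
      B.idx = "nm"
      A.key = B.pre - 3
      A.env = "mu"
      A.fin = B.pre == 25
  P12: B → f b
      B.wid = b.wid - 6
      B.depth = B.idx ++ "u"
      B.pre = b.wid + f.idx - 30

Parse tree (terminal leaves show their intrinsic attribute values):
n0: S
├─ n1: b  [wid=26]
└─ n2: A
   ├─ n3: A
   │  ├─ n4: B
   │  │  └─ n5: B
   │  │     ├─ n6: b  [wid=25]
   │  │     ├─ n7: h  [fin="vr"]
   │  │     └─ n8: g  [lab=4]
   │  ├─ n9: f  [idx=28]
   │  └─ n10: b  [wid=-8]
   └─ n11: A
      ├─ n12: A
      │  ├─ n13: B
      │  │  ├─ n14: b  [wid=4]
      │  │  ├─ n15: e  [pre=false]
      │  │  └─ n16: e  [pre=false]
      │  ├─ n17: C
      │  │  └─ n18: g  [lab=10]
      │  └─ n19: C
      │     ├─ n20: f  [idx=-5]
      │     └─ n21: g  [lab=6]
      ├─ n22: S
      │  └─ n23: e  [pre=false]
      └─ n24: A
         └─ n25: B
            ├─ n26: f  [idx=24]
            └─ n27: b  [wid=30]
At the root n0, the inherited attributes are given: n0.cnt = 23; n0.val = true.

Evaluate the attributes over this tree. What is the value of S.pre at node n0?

21

1. n0.cnt = 23  [given at root]
2. n0.val = true  [given at root]
3. n1.wid = 26  [terminal]
4. n4.idx = "xu"  ["xu"]
5. n5.idx = "qp"  ["qp"]
6. n6.wid = 25  [terminal]
7. n7.fin = "vr"  [terminal]
8. n8.lab = 4  [terminal]
9. n5.wid = 5  [b.wid * 2 - 45]
10. n5.depth = "vrqp"  [h.fin ++ B.idx]
11. n5.pre = 11  [g.lab + 7]
12. n4.wid = 22  [B₁.pre + 11]
13. n4.depth = "xuvrqp"  [B₀.idx ++ B₁.depth]
14. n4.pre = 22  [B₁.wid + 17]
15. n9.idx = 28  [terminal]
16. n10.wid = -8  [terminal]
17. n3.key = 1  [b.wid * -2 - 15]
18. n3.env = "vxuvrqp"  ["v" ++ B.depth]
19. n3.fin = false  [false]
20. n13.idx = "xk"  ["xk"]
21. n14.wid = 4  [terminal]
22. n15.pre = false  [terminal]
23. n16.pre = false  [terminal]
24. n13.wid = 0  [b.wid - 4]
25. n13.depth = "vy"  ["vy"]
26. n13.pre = 4  [b.wid]
27. n17.wid = false  [B.wid > 0]
28. n17.ok = false  [B.pre > 4]
29. n18.lab = 10  [terminal]
30. n17.acc = "vk"  ["vk"]
31. n17.cnt = true  [C.ok == false]
32. n19.wid = true  [C₀.cnt == true]
33. n19.ok = true  [true]
34. n20.idx = -5  [terminal]
35. n21.lab = 6  [terminal]
36. n19.acc = "pu"  ["pu"]
37. n19.cnt = false  [C.wid == false]
38. n12.key = 3  [B.pre + B.wid - 1]
39. n12.env = "vkq"  [C₀.acc ++ "q"]
40. n12.fin = true  [B.wid > -1]
41. n22.cnt = 5  [len(A₁.env) + 2]
42. n22.val = false  [A₁.fin == false]
43. n23.pre = false  [terminal]
44. n22.pre = 13  [S.cnt + 8]
45. n25.idx = "nm"  ["nm"]
46. n26.idx = 24  [terminal]
47. n27.wid = 30  [terminal]
48. n25.wid = 24  [b.wid - 6]
49. n25.depth = "nmu"  [B.idx ++ "u"]
50. n25.pre = 24  [b.wid + f.idx - 30]
51. n24.key = 21  [B.pre - 3]
52. n24.env = "mu"  ["mu"]
53. n24.fin = false  [B.pre == 25]
54. n11.key = 3  [(if A₁.fin then A₂.key else A₁.key) - 18]
55. n11.env = "rmu"  ["r" ++ A₂.env]
56. n11.fin = false  [A₂.fin == true]
57. n2.key = 5  [A₂.key + A₁.key + 1]
58. n2.env = "rmuvxuvrqp"  [A₂.env ++ A₁.env]
59. n2.fin = false  [false]
60. n0.pre = 21  [S.cnt + A.key - 7]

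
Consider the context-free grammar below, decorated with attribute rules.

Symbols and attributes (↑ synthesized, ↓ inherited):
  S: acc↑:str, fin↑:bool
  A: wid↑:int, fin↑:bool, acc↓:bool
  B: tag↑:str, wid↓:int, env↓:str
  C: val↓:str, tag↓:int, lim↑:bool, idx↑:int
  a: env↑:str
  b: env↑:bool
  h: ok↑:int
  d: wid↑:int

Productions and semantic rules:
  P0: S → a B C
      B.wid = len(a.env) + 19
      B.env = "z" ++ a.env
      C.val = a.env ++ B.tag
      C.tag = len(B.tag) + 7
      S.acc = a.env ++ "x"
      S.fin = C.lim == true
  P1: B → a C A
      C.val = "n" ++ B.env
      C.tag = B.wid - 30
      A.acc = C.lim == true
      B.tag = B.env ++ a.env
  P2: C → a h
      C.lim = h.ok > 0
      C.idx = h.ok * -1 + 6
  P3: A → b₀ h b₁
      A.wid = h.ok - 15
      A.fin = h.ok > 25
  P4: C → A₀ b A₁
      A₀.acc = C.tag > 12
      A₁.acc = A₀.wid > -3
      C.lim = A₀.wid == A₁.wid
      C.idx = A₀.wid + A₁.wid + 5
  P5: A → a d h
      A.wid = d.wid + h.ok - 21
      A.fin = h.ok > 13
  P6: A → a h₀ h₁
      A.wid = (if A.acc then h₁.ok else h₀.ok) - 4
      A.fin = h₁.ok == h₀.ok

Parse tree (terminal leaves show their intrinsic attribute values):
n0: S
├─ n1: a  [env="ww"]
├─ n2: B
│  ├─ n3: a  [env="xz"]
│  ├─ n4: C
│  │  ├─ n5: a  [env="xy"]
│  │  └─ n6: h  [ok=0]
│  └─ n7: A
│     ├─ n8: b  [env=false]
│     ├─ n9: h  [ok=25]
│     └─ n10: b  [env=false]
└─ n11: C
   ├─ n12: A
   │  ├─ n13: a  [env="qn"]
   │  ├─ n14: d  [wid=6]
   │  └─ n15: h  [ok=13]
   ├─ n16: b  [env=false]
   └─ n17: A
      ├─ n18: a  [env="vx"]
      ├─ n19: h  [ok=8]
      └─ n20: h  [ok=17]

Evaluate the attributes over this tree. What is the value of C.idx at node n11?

1. n1.env = "ww"  [terminal]
2. n2.wid = 21  [len(a.env) + 19]
3. n2.env = "zww"  ["z" ++ a.env]
4. n3.env = "xz"  [terminal]
5. n4.val = "nzww"  ["n" ++ B.env]
6. n4.tag = -9  [B.wid - 30]
7. n5.env = "xy"  [terminal]
8. n6.ok = 0  [terminal]
9. n4.lim = false  [h.ok > 0]
10. n4.idx = 6  [h.ok * -1 + 6]
11. n7.acc = false  [C.lim == true]
12. n8.env = false  [terminal]
13. n9.ok = 25  [terminal]
14. n10.env = false  [terminal]
15. n7.wid = 10  [h.ok - 15]
16. n7.fin = false  [h.ok > 25]
17. n2.tag = "zwwxz"  [B.env ++ a.env]
18. n11.val = "wwzwwxz"  [a.env ++ B.tag]
19. n11.tag = 12  [len(B.tag) + 7]
20. n12.acc = false  [C.tag > 12]
21. n13.env = "qn"  [terminal]
22. n14.wid = 6  [terminal]
23. n15.ok = 13  [terminal]
24. n12.wid = -2  [d.wid + h.ok - 21]
25. n12.fin = false  [h.ok > 13]
26. n16.env = false  [terminal]
27. n17.acc = true  [A₀.wid > -3]
28. n18.env = "vx"  [terminal]
29. n19.ok = 8  [terminal]
30. n20.ok = 17  [terminal]
31. n17.wid = 13  [(if A.acc then h₁.ok else h₀.ok) - 4]
32. n17.fin = false  [h₁.ok == h₀.ok]
33. n11.lim = false  [A₀.wid == A₁.wid]
34. n11.idx = 16  [A₀.wid + A₁.wid + 5]
35. n0.acc = "wwx"  [a.env ++ "x"]
36. n0.fin = false  [C.lim == true]

16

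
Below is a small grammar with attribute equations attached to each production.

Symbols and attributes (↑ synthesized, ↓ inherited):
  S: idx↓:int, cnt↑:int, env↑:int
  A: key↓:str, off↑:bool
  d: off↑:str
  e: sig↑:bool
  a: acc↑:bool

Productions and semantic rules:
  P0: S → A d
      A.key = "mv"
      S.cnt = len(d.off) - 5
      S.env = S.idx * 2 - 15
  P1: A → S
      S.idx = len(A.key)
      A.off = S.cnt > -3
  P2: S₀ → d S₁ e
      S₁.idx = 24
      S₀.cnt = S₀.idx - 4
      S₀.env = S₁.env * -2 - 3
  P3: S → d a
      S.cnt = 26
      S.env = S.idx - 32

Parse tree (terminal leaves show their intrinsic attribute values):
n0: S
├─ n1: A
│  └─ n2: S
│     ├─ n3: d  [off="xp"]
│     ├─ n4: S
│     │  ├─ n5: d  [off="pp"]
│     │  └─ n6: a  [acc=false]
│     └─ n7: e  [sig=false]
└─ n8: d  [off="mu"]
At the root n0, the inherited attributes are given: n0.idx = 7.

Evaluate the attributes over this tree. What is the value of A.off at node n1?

1. n0.idx = 7  [given at root]
2. n1.key = "mv"  ["mv"]
3. n2.idx = 2  [len(A.key)]
4. n3.off = "xp"  [terminal]
5. n4.idx = 24  [24]
6. n5.off = "pp"  [terminal]
7. n6.acc = false  [terminal]
8. n4.cnt = 26  [26]
9. n4.env = -8  [S.idx - 32]
10. n7.sig = false  [terminal]
11. n2.cnt = -2  [S₀.idx - 4]
12. n2.env = 13  [S₁.env * -2 - 3]
13. n1.off = true  [S.cnt > -3]
14. n8.off = "mu"  [terminal]
15. n0.cnt = -3  [len(d.off) - 5]
16. n0.env = -1  [S.idx * 2 - 15]

true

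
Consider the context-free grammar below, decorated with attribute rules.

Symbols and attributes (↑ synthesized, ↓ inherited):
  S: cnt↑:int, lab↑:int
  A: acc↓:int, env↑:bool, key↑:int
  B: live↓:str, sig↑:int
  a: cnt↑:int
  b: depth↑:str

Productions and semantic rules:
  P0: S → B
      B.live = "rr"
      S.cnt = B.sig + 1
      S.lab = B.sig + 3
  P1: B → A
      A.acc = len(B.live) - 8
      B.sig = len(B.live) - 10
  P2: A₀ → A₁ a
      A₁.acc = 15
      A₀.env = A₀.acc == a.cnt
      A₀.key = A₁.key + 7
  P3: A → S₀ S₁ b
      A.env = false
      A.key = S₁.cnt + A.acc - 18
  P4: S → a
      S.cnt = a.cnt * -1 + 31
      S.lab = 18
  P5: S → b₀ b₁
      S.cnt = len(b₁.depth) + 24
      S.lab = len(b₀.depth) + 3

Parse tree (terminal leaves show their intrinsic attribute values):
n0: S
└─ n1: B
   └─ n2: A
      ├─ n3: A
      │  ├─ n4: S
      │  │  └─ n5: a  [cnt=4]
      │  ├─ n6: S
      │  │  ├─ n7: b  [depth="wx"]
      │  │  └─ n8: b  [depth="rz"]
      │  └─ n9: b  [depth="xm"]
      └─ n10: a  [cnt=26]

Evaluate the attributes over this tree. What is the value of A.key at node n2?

1. n1.live = "rr"  ["rr"]
2. n2.acc = -6  [len(B.live) - 8]
3. n3.acc = 15  [15]
4. n5.cnt = 4  [terminal]
5. n4.cnt = 27  [a.cnt * -1 + 31]
6. n4.lab = 18  [18]
7. n7.depth = "wx"  [terminal]
8. n8.depth = "rz"  [terminal]
9. n6.cnt = 26  [len(b₁.depth) + 24]
10. n6.lab = 5  [len(b₀.depth) + 3]
11. n9.depth = "xm"  [terminal]
12. n3.env = false  [false]
13. n3.key = 23  [S₁.cnt + A.acc - 18]
14. n10.cnt = 26  [terminal]
15. n2.env = false  [A₀.acc == a.cnt]
16. n2.key = 30  [A₁.key + 7]
17. n1.sig = -8  [len(B.live) - 10]
18. n0.cnt = -7  [B.sig + 1]
19. n0.lab = -5  [B.sig + 3]

30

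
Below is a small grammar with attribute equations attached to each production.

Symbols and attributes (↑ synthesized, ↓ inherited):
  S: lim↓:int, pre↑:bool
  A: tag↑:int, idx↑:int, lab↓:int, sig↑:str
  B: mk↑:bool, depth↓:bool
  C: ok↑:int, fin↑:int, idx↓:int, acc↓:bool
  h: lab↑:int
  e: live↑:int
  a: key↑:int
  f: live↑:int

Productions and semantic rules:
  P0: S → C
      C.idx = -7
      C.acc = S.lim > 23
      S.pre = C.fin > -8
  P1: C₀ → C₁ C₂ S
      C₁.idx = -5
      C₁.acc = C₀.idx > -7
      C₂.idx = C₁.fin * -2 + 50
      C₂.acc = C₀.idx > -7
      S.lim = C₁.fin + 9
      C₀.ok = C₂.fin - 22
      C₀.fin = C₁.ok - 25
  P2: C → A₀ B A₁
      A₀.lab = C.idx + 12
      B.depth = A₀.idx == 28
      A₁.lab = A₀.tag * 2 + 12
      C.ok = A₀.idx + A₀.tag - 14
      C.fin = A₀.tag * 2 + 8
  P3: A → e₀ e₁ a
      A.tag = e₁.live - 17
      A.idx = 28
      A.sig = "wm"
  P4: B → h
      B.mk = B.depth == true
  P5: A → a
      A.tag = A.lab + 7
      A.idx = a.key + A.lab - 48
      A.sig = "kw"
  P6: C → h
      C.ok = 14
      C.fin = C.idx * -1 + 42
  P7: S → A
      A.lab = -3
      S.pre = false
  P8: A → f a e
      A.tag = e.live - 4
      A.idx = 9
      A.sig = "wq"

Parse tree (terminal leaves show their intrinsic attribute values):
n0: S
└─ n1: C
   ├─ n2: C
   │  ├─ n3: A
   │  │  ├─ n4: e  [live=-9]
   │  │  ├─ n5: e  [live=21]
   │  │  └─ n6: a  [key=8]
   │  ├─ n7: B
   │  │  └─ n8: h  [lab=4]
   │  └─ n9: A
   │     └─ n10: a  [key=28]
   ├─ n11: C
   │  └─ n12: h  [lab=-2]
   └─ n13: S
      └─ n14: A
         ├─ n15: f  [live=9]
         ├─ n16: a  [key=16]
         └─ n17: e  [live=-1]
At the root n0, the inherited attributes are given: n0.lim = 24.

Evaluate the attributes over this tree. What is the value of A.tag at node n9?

1. n0.lim = 24  [given at root]
2. n1.idx = -7  [-7]
3. n1.acc = true  [S.lim > 23]
4. n2.idx = -5  [-5]
5. n2.acc = false  [C₀.idx > -7]
6. n3.lab = 7  [C.idx + 12]
7. n4.live = -9  [terminal]
8. n5.live = 21  [terminal]
9. n6.key = 8  [terminal]
10. n3.tag = 4  [e₁.live - 17]
11. n3.idx = 28  [28]
12. n3.sig = "wm"  ["wm"]
13. n7.depth = true  [A₀.idx == 28]
14. n8.lab = 4  [terminal]
15. n7.mk = true  [B.depth == true]
16. n9.lab = 20  [A₀.tag * 2 + 12]
17. n10.key = 28  [terminal]
18. n9.tag = 27  [A.lab + 7]
19. n9.idx = 0  [a.key + A.lab - 48]
20. n9.sig = "kw"  ["kw"]
21. n2.ok = 18  [A₀.idx + A₀.tag - 14]
22. n2.fin = 16  [A₀.tag * 2 + 8]
23. n11.idx = 18  [C₁.fin * -2 + 50]
24. n11.acc = false  [C₀.idx > -7]
25. n12.lab = -2  [terminal]
26. n11.ok = 14  [14]
27. n11.fin = 24  [C.idx * -1 + 42]
28. n13.lim = 25  [C₁.fin + 9]
29. n14.lab = -3  [-3]
30. n15.live = 9  [terminal]
31. n16.key = 16  [terminal]
32. n17.live = -1  [terminal]
33. n14.tag = -5  [e.live - 4]
34. n14.idx = 9  [9]
35. n14.sig = "wq"  ["wq"]
36. n13.pre = false  [false]
37. n1.ok = 2  [C₂.fin - 22]
38. n1.fin = -7  [C₁.ok - 25]
39. n0.pre = true  [C.fin > -8]

27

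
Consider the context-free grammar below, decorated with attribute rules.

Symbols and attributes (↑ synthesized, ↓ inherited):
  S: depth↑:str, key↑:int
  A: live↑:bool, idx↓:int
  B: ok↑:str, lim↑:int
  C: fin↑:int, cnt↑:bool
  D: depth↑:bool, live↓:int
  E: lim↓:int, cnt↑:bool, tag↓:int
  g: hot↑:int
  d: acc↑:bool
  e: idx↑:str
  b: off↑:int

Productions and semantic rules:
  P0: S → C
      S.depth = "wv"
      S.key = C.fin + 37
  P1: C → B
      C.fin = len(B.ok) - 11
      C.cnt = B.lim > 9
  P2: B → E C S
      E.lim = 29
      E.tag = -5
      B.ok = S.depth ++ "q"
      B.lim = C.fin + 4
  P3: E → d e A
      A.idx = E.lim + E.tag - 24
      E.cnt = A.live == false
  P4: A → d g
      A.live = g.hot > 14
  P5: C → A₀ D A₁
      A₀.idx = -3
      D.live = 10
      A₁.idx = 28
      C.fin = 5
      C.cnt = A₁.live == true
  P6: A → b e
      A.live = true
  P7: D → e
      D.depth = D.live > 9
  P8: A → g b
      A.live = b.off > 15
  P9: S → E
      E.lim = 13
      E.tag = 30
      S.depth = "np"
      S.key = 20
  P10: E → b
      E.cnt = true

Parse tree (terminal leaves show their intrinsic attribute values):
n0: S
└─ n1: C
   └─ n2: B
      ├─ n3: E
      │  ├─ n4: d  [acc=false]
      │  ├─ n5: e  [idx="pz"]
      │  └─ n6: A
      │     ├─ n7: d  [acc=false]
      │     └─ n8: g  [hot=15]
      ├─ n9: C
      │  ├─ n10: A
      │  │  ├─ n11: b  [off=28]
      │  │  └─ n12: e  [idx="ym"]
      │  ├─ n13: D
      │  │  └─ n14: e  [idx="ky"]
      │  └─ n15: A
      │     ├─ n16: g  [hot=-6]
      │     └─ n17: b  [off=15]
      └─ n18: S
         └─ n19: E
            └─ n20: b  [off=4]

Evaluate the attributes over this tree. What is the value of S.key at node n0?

29

1. n3.lim = 29  [29]
2. n3.tag = -5  [-5]
3. n4.acc = false  [terminal]
4. n5.idx = "pz"  [terminal]
5. n6.idx = 0  [E.lim + E.tag - 24]
6. n7.acc = false  [terminal]
7. n8.hot = 15  [terminal]
8. n6.live = true  [g.hot > 14]
9. n3.cnt = false  [A.live == false]
10. n10.idx = -3  [-3]
11. n11.off = 28  [terminal]
12. n12.idx = "ym"  [terminal]
13. n10.live = true  [true]
14. n13.live = 10  [10]
15. n14.idx = "ky"  [terminal]
16. n13.depth = true  [D.live > 9]
17. n15.idx = 28  [28]
18. n16.hot = -6  [terminal]
19. n17.off = 15  [terminal]
20. n15.live = false  [b.off > 15]
21. n9.fin = 5  [5]
22. n9.cnt = false  [A₁.live == true]
23. n19.lim = 13  [13]
24. n19.tag = 30  [30]
25. n20.off = 4  [terminal]
26. n19.cnt = true  [true]
27. n18.depth = "np"  ["np"]
28. n18.key = 20  [20]
29. n2.ok = "npq"  [S.depth ++ "q"]
30. n2.lim = 9  [C.fin + 4]
31. n1.fin = -8  [len(B.ok) - 11]
32. n1.cnt = false  [B.lim > 9]
33. n0.depth = "wv"  ["wv"]
34. n0.key = 29  [C.fin + 37]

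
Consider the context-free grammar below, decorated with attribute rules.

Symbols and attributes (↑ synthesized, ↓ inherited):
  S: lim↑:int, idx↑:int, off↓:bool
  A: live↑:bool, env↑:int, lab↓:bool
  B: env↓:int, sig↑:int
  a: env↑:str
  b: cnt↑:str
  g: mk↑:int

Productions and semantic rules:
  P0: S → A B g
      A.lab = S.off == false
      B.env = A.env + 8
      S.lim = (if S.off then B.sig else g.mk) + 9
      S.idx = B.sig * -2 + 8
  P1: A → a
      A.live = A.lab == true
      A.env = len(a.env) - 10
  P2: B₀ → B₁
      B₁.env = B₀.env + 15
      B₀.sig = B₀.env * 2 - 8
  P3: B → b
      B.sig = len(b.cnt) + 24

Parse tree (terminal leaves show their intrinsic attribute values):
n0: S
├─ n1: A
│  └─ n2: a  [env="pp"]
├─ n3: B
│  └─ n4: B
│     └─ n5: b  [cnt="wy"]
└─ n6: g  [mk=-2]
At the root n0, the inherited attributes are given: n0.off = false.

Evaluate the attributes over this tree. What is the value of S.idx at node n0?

24

1. n0.off = false  [given at root]
2. n1.lab = true  [S.off == false]
3. n2.env = "pp"  [terminal]
4. n1.live = true  [A.lab == true]
5. n1.env = -8  [len(a.env) - 10]
6. n3.env = 0  [A.env + 8]
7. n4.env = 15  [B₀.env + 15]
8. n5.cnt = "wy"  [terminal]
9. n4.sig = 26  [len(b.cnt) + 24]
10. n3.sig = -8  [B₀.env * 2 - 8]
11. n6.mk = -2  [terminal]
12. n0.lim = 7  [(if S.off then B.sig else g.mk) + 9]
13. n0.idx = 24  [B.sig * -2 + 8]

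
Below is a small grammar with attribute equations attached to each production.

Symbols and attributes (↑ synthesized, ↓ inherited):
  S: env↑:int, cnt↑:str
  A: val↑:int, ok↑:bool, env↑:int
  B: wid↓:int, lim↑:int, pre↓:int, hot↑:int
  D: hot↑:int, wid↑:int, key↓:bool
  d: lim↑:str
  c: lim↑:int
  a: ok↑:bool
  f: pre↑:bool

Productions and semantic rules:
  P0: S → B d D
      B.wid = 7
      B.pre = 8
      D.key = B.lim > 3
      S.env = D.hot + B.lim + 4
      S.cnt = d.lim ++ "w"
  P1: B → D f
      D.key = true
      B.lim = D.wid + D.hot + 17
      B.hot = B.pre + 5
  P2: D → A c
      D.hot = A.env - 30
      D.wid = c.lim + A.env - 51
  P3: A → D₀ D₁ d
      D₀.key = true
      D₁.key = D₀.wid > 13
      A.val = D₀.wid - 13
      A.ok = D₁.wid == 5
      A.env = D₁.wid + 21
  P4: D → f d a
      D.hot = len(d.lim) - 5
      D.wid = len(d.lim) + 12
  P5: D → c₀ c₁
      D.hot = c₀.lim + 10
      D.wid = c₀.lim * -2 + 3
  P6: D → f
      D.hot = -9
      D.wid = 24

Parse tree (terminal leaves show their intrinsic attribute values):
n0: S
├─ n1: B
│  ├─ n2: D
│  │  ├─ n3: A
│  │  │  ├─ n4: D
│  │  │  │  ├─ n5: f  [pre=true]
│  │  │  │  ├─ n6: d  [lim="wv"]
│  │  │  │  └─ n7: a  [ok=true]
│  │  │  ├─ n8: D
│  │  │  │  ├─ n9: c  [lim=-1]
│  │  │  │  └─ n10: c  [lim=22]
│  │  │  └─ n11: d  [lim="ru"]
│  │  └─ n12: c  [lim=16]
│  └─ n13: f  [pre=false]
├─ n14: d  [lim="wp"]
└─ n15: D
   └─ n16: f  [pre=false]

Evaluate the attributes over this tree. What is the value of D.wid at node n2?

-9

1. n1.wid = 7  [7]
2. n1.pre = 8  [8]
3. n2.key = true  [true]
4. n4.key = true  [true]
5. n5.pre = true  [terminal]
6. n6.lim = "wv"  [terminal]
7. n7.ok = true  [terminal]
8. n4.hot = -3  [len(d.lim) - 5]
9. n4.wid = 14  [len(d.lim) + 12]
10. n8.key = true  [D₀.wid > 13]
11. n9.lim = -1  [terminal]
12. n10.lim = 22  [terminal]
13. n8.hot = 9  [c₀.lim + 10]
14. n8.wid = 5  [c₀.lim * -2 + 3]
15. n11.lim = "ru"  [terminal]
16. n3.val = 1  [D₀.wid - 13]
17. n3.ok = true  [D₁.wid == 5]
18. n3.env = 26  [D₁.wid + 21]
19. n12.lim = 16  [terminal]
20. n2.hot = -4  [A.env - 30]
21. n2.wid = -9  [c.lim + A.env - 51]
22. n13.pre = false  [terminal]
23. n1.lim = 4  [D.wid + D.hot + 17]
24. n1.hot = 13  [B.pre + 5]
25. n14.lim = "wp"  [terminal]
26. n15.key = true  [B.lim > 3]
27. n16.pre = false  [terminal]
28. n15.hot = -9  [-9]
29. n15.wid = 24  [24]
30. n0.env = -1  [D.hot + B.lim + 4]
31. n0.cnt = "wpw"  [d.lim ++ "w"]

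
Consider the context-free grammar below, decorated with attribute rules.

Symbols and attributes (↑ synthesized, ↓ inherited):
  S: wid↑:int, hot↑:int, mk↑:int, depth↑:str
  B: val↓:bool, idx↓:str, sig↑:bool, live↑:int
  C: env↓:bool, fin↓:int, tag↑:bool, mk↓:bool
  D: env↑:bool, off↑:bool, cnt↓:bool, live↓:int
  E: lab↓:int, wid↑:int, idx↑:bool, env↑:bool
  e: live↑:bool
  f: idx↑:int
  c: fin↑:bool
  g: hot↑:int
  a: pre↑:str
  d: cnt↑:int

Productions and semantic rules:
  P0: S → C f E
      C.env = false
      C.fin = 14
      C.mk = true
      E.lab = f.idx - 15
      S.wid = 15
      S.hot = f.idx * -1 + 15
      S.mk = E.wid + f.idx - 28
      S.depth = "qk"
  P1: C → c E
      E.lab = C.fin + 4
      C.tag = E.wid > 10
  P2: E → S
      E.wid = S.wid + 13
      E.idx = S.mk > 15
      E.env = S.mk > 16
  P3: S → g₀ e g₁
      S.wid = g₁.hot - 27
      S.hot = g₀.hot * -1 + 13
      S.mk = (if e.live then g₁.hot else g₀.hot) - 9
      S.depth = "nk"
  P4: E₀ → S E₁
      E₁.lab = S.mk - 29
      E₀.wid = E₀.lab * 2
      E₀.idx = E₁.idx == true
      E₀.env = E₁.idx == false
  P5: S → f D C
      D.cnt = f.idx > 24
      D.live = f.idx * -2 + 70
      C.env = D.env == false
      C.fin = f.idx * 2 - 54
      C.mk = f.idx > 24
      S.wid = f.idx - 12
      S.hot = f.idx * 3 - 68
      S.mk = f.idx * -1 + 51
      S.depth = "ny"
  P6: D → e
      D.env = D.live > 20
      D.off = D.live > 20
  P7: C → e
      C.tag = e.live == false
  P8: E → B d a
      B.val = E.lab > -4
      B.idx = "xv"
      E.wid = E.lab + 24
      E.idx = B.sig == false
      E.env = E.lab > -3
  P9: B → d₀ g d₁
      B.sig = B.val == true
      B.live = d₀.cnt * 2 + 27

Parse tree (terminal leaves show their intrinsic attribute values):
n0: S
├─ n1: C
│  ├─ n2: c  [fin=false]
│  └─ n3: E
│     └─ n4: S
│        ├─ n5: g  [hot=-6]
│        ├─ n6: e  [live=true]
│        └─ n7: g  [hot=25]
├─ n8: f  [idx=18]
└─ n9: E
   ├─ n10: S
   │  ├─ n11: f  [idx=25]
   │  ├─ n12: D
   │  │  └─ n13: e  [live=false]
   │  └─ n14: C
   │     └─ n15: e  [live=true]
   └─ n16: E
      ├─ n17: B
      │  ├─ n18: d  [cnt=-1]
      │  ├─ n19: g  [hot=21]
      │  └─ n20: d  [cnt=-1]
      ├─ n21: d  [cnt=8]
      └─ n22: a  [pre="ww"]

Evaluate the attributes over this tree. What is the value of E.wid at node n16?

1. n1.env = false  [false]
2. n1.fin = 14  [14]
3. n1.mk = true  [true]
4. n2.fin = false  [terminal]
5. n3.lab = 18  [C.fin + 4]
6. n5.hot = -6  [terminal]
7. n6.live = true  [terminal]
8. n7.hot = 25  [terminal]
9. n4.wid = -2  [g₁.hot - 27]
10. n4.hot = 19  [g₀.hot * -1 + 13]
11. n4.mk = 16  [(if e.live then g₁.hot else g₀.hot) - 9]
12. n4.depth = "nk"  ["nk"]
13. n3.wid = 11  [S.wid + 13]
14. n3.idx = true  [S.mk > 15]
15. n3.env = false  [S.mk > 16]
16. n1.tag = true  [E.wid > 10]
17. n8.idx = 18  [terminal]
18. n9.lab = 3  [f.idx - 15]
19. n11.idx = 25  [terminal]
20. n12.cnt = true  [f.idx > 24]
21. n12.live = 20  [f.idx * -2 + 70]
22. n13.live = false  [terminal]
23. n12.env = false  [D.live > 20]
24. n12.off = false  [D.live > 20]
25. n14.env = true  [D.env == false]
26. n14.fin = -4  [f.idx * 2 - 54]
27. n14.mk = true  [f.idx > 24]
28. n15.live = true  [terminal]
29. n14.tag = false  [e.live == false]
30. n10.wid = 13  [f.idx - 12]
31. n10.hot = 7  [f.idx * 3 - 68]
32. n10.mk = 26  [f.idx * -1 + 51]
33. n10.depth = "ny"  ["ny"]
34. n16.lab = -3  [S.mk - 29]
35. n17.val = true  [E.lab > -4]
36. n17.idx = "xv"  ["xv"]
37. n18.cnt = -1  [terminal]
38. n19.hot = 21  [terminal]
39. n20.cnt = -1  [terminal]
40. n17.sig = true  [B.val == true]
41. n17.live = 25  [d₀.cnt * 2 + 27]
42. n21.cnt = 8  [terminal]
43. n22.pre = "ww"  [terminal]
44. n16.wid = 21  [E.lab + 24]
45. n16.idx = false  [B.sig == false]
46. n16.env = false  [E.lab > -3]
47. n9.wid = 6  [E₀.lab * 2]
48. n9.idx = false  [E₁.idx == true]
49. n9.env = true  [E₁.idx == false]
50. n0.wid = 15  [15]
51. n0.hot = -3  [f.idx * -1 + 15]
52. n0.mk = -4  [E.wid + f.idx - 28]
53. n0.depth = "qk"  ["qk"]

21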